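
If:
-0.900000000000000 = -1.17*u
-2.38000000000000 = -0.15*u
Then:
No Solution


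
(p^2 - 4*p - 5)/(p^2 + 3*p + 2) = (p - 5)/(p + 2)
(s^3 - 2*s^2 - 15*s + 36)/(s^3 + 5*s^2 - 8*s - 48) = (s - 3)/(s + 4)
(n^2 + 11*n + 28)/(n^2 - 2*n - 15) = (n^2 + 11*n + 28)/(n^2 - 2*n - 15)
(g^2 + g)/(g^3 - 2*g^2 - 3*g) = 1/(g - 3)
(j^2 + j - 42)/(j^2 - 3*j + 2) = (j^2 + j - 42)/(j^2 - 3*j + 2)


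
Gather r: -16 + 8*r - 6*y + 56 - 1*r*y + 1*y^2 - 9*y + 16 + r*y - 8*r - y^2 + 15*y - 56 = 0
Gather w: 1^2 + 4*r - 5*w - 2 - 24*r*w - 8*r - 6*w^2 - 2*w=-4*r - 6*w^2 + w*(-24*r - 7) - 1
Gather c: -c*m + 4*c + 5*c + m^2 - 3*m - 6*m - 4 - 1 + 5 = c*(9 - m) + m^2 - 9*m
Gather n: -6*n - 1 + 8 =7 - 6*n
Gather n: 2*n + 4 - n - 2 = n + 2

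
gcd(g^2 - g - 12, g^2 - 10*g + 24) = g - 4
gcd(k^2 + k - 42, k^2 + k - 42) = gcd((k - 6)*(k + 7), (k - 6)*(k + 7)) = k^2 + k - 42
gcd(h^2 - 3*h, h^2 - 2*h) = h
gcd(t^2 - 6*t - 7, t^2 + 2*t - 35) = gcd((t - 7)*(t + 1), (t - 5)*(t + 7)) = 1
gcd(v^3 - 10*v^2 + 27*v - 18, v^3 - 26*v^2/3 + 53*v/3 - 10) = v^2 - 7*v + 6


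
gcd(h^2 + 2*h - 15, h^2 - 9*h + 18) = h - 3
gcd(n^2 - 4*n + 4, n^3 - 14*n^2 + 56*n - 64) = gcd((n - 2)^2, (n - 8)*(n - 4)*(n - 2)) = n - 2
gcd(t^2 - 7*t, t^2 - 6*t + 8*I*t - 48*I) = 1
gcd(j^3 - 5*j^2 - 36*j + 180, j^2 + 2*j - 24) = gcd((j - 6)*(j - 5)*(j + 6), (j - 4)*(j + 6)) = j + 6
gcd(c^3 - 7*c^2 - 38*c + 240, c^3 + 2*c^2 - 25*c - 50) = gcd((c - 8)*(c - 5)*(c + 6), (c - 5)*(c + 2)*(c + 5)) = c - 5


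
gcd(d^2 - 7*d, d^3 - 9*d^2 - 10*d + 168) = d - 7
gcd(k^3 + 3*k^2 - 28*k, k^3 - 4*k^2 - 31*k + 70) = 1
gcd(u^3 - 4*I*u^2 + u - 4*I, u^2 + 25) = 1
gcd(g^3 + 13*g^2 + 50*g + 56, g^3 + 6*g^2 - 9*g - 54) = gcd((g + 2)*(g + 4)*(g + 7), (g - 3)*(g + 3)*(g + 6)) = 1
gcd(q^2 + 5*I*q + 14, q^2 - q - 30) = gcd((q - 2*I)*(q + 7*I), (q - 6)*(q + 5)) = 1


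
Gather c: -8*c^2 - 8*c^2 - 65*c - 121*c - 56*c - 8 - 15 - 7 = -16*c^2 - 242*c - 30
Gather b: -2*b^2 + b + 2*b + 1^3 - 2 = -2*b^2 + 3*b - 1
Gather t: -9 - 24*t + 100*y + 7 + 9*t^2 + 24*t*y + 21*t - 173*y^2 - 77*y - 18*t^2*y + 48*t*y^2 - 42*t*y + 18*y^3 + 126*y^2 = t^2*(9 - 18*y) + t*(48*y^2 - 18*y - 3) + 18*y^3 - 47*y^2 + 23*y - 2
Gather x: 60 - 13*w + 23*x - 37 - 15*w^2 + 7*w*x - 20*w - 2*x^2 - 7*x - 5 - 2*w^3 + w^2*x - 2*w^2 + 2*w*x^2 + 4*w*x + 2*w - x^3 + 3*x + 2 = -2*w^3 - 17*w^2 - 31*w - x^3 + x^2*(2*w - 2) + x*(w^2 + 11*w + 19) + 20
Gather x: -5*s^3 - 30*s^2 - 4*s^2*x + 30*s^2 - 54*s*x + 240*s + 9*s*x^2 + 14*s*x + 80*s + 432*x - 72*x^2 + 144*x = -5*s^3 + 320*s + x^2*(9*s - 72) + x*(-4*s^2 - 40*s + 576)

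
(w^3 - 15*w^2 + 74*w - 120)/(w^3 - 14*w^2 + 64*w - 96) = (w - 5)/(w - 4)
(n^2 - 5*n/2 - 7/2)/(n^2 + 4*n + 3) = (n - 7/2)/(n + 3)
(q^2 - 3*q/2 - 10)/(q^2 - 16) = (q + 5/2)/(q + 4)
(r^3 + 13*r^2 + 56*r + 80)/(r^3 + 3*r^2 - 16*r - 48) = (r^2 + 9*r + 20)/(r^2 - r - 12)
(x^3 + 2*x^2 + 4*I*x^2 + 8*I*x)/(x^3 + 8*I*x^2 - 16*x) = (x + 2)/(x + 4*I)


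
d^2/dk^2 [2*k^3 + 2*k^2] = 12*k + 4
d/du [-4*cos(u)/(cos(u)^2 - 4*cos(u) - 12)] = 4*(sin(u)^2 - 13)*sin(u)/((cos(u) - 6)^2*(cos(u) + 2)^2)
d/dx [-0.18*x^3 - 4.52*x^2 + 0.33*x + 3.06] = -0.54*x^2 - 9.04*x + 0.33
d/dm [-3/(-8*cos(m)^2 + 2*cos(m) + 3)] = 6*(8*cos(m) - 1)*sin(m)/(-8*cos(m)^2 + 2*cos(m) + 3)^2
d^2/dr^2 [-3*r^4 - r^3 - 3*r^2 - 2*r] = -36*r^2 - 6*r - 6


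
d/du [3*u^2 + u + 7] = 6*u + 1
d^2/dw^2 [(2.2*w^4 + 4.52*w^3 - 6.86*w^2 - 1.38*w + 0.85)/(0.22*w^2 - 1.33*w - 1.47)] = (0.21296*w^6 - 3.86232*w^5 + 19.0806*w^4 + 83.585856*w^3 + 97.005768*w^2 + 54.433596*w - 20.694562)/(0.010648*w^6 - 0.193116*w^5 + 0.95403*w^4 + 0.228095*w^3 - 6.374655*w^2 - 8.621991*w - 3.176523)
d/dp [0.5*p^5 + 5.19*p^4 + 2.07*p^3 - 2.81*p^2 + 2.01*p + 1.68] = 2.5*p^4 + 20.76*p^3 + 6.21*p^2 - 5.62*p + 2.01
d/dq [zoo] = 0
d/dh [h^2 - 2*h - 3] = 2*h - 2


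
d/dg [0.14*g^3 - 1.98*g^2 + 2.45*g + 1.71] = 0.42*g^2 - 3.96*g + 2.45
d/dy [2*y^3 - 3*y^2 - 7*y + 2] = 6*y^2 - 6*y - 7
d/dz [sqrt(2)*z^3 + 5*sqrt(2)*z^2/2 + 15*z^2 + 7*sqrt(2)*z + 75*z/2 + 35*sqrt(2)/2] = 3*sqrt(2)*z^2 + 5*sqrt(2)*z + 30*z + 7*sqrt(2) + 75/2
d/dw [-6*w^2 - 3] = -12*w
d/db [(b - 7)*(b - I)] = 2*b - 7 - I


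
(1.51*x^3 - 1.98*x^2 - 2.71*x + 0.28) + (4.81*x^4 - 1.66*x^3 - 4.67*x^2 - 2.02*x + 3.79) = 4.81*x^4 - 0.15*x^3 - 6.65*x^2 - 4.73*x + 4.07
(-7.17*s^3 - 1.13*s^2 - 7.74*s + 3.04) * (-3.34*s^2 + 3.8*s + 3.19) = 23.9478*s^5 - 23.4718*s^4 - 1.3147*s^3 - 43.1703*s^2 - 13.1386*s + 9.6976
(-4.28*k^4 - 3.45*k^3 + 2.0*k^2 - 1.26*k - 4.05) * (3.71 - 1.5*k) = 6.42*k^5 - 10.7038*k^4 - 15.7995*k^3 + 9.31*k^2 + 1.4004*k - 15.0255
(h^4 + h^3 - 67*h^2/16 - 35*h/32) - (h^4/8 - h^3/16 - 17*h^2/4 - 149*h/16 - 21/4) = 7*h^4/8 + 17*h^3/16 + h^2/16 + 263*h/32 + 21/4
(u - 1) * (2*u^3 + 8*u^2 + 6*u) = 2*u^4 + 6*u^3 - 2*u^2 - 6*u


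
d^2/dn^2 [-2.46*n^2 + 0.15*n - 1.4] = -4.92000000000000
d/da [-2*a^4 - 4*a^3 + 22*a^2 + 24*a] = -8*a^3 - 12*a^2 + 44*a + 24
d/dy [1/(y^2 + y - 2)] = (-2*y - 1)/(y^2 + y - 2)^2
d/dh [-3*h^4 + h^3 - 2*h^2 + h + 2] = -12*h^3 + 3*h^2 - 4*h + 1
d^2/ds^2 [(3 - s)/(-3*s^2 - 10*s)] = 6*(3*s^3 - 27*s^2 - 90*s - 100)/(s^3*(27*s^3 + 270*s^2 + 900*s + 1000))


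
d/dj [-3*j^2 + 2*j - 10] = 2 - 6*j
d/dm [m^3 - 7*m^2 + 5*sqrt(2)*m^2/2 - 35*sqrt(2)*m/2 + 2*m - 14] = 3*m^2 - 14*m + 5*sqrt(2)*m - 35*sqrt(2)/2 + 2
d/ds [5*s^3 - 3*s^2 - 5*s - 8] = 15*s^2 - 6*s - 5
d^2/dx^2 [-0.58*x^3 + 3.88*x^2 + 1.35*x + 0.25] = 7.76 - 3.48*x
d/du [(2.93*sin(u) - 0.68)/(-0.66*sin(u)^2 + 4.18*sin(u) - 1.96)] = (1.9338*sin(u)^2 - 0.897600000000001*sin(u) - 2.9004)*cos(u)/(0.4356*sin(u)^4 - 5.5176*sin(u)^3 + 20.0596*sin(u)^2 - 16.3856*sin(u) + 3.8416)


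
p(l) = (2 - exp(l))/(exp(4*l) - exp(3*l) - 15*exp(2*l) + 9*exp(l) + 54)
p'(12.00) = 0.00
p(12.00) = 0.00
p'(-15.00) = 0.00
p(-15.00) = 0.04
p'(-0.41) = -0.01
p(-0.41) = 0.03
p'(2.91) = 0.00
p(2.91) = -0.00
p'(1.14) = 106.42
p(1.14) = -2.23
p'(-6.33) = -0.00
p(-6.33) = 0.04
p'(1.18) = 14.24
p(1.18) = -0.59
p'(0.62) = -0.06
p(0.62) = 0.01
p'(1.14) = 106.42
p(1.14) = -2.23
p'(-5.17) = -0.00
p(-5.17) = 0.04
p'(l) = (2 - exp(l))*(-4*exp(4*l) + 3*exp(3*l) + 30*exp(2*l) - 9*exp(l))/(exp(4*l) - exp(3*l) - 15*exp(2*l) + 9*exp(l) + 54)^2 - exp(l)/(exp(4*l) - exp(3*l) - 15*exp(2*l) + 9*exp(l) + 54) = (3*exp(3*l) - exp(2*l) - 12*exp(l) + 24)*exp(l)/(exp(7*l) + exp(6*l) - 26*exp(5*l) - 30*exp(4*l) + 225*exp(3*l) + 297*exp(2*l) - 648*exp(l) - 972)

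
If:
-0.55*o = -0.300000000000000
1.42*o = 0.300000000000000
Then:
No Solution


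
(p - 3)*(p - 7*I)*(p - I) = p^3 - 3*p^2 - 8*I*p^2 - 7*p + 24*I*p + 21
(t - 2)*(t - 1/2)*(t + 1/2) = t^3 - 2*t^2 - t/4 + 1/2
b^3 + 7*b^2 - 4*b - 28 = (b - 2)*(b + 2)*(b + 7)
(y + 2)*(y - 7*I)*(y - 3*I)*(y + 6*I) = y^4 + 2*y^3 - 4*I*y^3 + 39*y^2 - 8*I*y^2 + 78*y - 126*I*y - 252*I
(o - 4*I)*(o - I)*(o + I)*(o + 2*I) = o^4 - 2*I*o^3 + 9*o^2 - 2*I*o + 8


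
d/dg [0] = 0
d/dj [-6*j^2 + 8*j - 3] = 8 - 12*j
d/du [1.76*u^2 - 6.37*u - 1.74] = 3.52*u - 6.37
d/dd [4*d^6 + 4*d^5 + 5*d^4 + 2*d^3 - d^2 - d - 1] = 24*d^5 + 20*d^4 + 20*d^3 + 6*d^2 - 2*d - 1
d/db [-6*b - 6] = -6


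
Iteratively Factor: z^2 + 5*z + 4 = (z + 4)*(z + 1)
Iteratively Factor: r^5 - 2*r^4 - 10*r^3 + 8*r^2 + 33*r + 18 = (r + 2)*(r^4 - 4*r^3 - 2*r^2 + 12*r + 9) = (r + 1)*(r + 2)*(r^3 - 5*r^2 + 3*r + 9) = (r - 3)*(r + 1)*(r + 2)*(r^2 - 2*r - 3) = (r - 3)^2*(r + 1)*(r + 2)*(r + 1)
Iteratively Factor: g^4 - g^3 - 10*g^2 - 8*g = (g + 1)*(g^3 - 2*g^2 - 8*g) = (g + 1)*(g + 2)*(g^2 - 4*g) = g*(g + 1)*(g + 2)*(g - 4)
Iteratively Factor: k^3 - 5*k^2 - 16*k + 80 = (k - 4)*(k^2 - k - 20) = (k - 5)*(k - 4)*(k + 4)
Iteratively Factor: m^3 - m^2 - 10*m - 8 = (m + 2)*(m^2 - 3*m - 4) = (m - 4)*(m + 2)*(m + 1)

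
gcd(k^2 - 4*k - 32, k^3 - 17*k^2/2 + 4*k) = k - 8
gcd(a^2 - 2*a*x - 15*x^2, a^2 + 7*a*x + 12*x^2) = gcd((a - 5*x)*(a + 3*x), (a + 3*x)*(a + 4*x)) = a + 3*x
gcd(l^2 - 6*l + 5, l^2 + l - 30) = l - 5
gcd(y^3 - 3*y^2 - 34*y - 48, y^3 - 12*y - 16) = y + 2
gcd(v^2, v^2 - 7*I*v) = v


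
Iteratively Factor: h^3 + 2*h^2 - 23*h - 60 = (h + 4)*(h^2 - 2*h - 15) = (h - 5)*(h + 4)*(h + 3)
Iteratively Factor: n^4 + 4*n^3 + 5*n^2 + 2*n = (n + 2)*(n^3 + 2*n^2 + n) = (n + 1)*(n + 2)*(n^2 + n) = (n + 1)^2*(n + 2)*(n)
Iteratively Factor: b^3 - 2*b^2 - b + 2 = (b + 1)*(b^2 - 3*b + 2) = (b - 2)*(b + 1)*(b - 1)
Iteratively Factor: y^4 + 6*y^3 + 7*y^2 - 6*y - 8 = (y + 4)*(y^3 + 2*y^2 - y - 2) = (y - 1)*(y + 4)*(y^2 + 3*y + 2) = (y - 1)*(y + 2)*(y + 4)*(y + 1)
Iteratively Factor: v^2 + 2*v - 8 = (v + 4)*(v - 2)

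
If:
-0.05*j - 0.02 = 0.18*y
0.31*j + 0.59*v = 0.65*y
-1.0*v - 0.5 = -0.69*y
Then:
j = 0.71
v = -0.71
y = -0.31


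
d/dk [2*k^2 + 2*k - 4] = 4*k + 2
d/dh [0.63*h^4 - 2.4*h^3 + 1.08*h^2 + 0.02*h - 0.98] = 2.52*h^3 - 7.2*h^2 + 2.16*h + 0.02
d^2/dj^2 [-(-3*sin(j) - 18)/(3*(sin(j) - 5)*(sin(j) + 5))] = (-sin(j)^5 - 24*sin(j)^4 - 148*sin(j)^3 - 564*sin(j)^2 - 475*sin(j) + 300)/((sin(j) - 5)^3*(sin(j) + 5)^3)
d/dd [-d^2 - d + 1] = -2*d - 1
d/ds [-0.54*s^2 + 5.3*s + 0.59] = 5.3 - 1.08*s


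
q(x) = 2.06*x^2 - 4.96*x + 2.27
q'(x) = 4.12*x - 4.96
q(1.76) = -0.08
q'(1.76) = 2.29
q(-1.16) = 10.80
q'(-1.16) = -9.74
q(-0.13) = 2.95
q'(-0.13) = -5.50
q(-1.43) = 13.58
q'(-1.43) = -10.85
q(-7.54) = 156.78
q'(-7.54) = -36.02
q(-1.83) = 18.25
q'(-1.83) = -12.50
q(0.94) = -0.57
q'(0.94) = -1.09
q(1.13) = -0.70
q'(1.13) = -0.30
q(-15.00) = 540.17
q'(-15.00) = -66.76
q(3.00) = 5.93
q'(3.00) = 7.40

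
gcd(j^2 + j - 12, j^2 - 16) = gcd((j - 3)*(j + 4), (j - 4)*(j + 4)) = j + 4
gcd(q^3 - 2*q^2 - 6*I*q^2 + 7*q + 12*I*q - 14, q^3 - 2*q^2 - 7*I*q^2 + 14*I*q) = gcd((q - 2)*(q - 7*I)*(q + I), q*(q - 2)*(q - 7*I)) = q^2 + q*(-2 - 7*I) + 14*I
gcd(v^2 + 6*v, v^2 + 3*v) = v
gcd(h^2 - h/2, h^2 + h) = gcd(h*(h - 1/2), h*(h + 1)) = h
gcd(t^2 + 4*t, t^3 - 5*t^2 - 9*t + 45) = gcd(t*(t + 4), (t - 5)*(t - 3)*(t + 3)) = 1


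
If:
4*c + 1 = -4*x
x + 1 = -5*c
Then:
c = -3/16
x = -1/16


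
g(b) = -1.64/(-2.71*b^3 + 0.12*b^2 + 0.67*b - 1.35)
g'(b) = -1.64*(8.13*b^2 - 0.24*b - 0.67)/(-2.71*b^3 + 0.12*b^2 + 0.67*b - 1.35)^2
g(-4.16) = -0.01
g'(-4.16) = -0.01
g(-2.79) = -0.03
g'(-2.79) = -0.03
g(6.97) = 0.00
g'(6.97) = -0.00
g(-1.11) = -0.93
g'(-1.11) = -5.09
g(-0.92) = -6.68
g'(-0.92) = -175.15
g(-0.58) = 1.40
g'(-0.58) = -2.64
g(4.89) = 0.01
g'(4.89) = -0.00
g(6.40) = 0.00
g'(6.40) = -0.00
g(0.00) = 1.21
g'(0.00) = 0.60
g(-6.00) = -0.00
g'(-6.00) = -0.00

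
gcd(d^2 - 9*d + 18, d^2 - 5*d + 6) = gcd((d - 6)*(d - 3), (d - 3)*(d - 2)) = d - 3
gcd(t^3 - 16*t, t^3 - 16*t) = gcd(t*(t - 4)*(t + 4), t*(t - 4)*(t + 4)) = t^3 - 16*t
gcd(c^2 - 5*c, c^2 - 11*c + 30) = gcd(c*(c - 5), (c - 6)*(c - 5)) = c - 5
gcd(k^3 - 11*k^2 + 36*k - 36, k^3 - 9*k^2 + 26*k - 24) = k^2 - 5*k + 6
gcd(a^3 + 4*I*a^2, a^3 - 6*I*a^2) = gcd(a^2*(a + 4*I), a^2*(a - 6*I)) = a^2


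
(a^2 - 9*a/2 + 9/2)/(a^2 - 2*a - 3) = (a - 3/2)/(a + 1)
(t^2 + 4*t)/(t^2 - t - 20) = t/(t - 5)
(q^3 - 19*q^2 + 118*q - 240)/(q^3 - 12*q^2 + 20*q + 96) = (q - 5)/(q + 2)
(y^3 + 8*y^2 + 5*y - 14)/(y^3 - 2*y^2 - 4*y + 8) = (y^2 + 6*y - 7)/(y^2 - 4*y + 4)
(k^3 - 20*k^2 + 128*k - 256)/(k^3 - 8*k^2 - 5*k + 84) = (k^2 - 16*k + 64)/(k^2 - 4*k - 21)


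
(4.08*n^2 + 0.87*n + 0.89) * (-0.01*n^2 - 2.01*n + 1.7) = -0.0408*n^4 - 8.2095*n^3 + 5.1784*n^2 - 0.3099*n + 1.513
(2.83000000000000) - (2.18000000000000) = 0.650000000000000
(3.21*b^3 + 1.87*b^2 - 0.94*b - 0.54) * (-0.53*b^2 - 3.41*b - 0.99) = -1.7013*b^5 - 11.9372*b^4 - 9.0564*b^3 + 1.6403*b^2 + 2.772*b + 0.5346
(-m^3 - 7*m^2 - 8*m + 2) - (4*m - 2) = -m^3 - 7*m^2 - 12*m + 4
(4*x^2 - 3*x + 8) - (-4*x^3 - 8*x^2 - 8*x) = 4*x^3 + 12*x^2 + 5*x + 8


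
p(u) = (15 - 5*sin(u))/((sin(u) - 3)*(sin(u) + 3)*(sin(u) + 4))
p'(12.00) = 0.34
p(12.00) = -0.59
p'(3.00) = -0.21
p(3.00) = -0.38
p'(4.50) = -0.14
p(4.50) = -0.82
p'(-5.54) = 0.10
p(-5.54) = -0.29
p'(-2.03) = -0.27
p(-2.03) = -0.77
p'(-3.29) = -0.21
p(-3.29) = -0.38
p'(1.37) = 0.02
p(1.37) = -0.25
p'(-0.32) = 0.31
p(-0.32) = -0.51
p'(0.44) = 0.15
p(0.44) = -0.33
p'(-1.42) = 0.10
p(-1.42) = -0.83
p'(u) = -(15 - 5*sin(u))*cos(u)/((sin(u) - 3)*(sin(u) + 3)*(sin(u) + 4)^2) - (15 - 5*sin(u))*cos(u)/((sin(u) - 3)*(sin(u) + 3)^2*(sin(u) + 4)) - (15 - 5*sin(u))*cos(u)/((sin(u) - 3)^2*(sin(u) + 3)*(sin(u) + 4)) - 5*cos(u)/((sin(u) - 3)*(sin(u) + 3)*(sin(u) + 4))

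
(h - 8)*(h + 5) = h^2 - 3*h - 40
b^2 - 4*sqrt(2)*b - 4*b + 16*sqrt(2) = (b - 4)*(b - 4*sqrt(2))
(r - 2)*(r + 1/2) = r^2 - 3*r/2 - 1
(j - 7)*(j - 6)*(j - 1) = j^3 - 14*j^2 + 55*j - 42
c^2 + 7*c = c*(c + 7)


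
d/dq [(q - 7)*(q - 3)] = 2*q - 10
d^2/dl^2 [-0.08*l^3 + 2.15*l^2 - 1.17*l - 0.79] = 4.3 - 0.48*l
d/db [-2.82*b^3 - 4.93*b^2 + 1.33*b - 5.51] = -8.46*b^2 - 9.86*b + 1.33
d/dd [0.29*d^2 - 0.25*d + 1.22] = 0.58*d - 0.25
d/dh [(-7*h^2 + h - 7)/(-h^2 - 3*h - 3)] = 2*(11*h^2 + 14*h - 12)/(h^4 + 6*h^3 + 15*h^2 + 18*h + 9)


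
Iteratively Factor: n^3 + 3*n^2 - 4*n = (n)*(n^2 + 3*n - 4) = n*(n + 4)*(n - 1)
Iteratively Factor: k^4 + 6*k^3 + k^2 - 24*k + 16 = (k + 4)*(k^3 + 2*k^2 - 7*k + 4) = (k + 4)^2*(k^2 - 2*k + 1) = (k - 1)*(k + 4)^2*(k - 1)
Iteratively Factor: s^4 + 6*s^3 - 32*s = (s + 4)*(s^3 + 2*s^2 - 8*s) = (s - 2)*(s + 4)*(s^2 + 4*s) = s*(s - 2)*(s + 4)*(s + 4)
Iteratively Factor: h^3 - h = (h)*(h^2 - 1) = h*(h + 1)*(h - 1)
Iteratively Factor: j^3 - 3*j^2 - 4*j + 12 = (j - 3)*(j^2 - 4) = (j - 3)*(j - 2)*(j + 2)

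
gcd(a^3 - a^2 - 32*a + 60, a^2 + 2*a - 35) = a - 5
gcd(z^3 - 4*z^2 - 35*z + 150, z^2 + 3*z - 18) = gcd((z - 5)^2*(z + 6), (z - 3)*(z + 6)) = z + 6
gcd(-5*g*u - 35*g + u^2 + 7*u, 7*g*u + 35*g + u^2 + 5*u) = 1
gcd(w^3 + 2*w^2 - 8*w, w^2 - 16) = w + 4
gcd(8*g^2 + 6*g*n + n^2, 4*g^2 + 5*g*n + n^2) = 4*g + n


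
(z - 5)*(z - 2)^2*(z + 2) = z^4 - 7*z^3 + 6*z^2 + 28*z - 40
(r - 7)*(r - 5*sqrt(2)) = r^2 - 5*sqrt(2)*r - 7*r + 35*sqrt(2)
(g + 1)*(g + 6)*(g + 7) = g^3 + 14*g^2 + 55*g + 42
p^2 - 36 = (p - 6)*(p + 6)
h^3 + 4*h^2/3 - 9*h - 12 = (h - 3)*(h + 4/3)*(h + 3)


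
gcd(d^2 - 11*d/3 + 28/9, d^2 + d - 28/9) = d - 4/3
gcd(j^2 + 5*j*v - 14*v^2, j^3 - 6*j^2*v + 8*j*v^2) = -j + 2*v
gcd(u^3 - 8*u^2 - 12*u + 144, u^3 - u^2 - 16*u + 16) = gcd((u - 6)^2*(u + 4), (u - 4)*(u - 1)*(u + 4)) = u + 4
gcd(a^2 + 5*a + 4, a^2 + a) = a + 1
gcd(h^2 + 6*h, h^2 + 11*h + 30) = h + 6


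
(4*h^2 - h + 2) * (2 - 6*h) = -24*h^3 + 14*h^2 - 14*h + 4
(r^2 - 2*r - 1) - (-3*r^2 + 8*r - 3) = 4*r^2 - 10*r + 2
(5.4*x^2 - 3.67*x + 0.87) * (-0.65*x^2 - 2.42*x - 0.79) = -3.51*x^4 - 10.6825*x^3 + 4.0499*x^2 + 0.7939*x - 0.6873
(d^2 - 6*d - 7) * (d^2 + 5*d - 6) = d^4 - d^3 - 43*d^2 + d + 42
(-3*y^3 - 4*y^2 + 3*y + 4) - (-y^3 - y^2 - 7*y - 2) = -2*y^3 - 3*y^2 + 10*y + 6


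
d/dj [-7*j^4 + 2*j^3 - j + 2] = -28*j^3 + 6*j^2 - 1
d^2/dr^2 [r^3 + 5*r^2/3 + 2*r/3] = 6*r + 10/3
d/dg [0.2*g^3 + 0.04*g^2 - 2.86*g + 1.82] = 0.6*g^2 + 0.08*g - 2.86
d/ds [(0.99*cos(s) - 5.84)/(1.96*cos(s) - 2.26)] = -9.209*sin(s)/(1.96*cos(s) - 2.26)^2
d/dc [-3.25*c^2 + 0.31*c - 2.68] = 0.31 - 6.5*c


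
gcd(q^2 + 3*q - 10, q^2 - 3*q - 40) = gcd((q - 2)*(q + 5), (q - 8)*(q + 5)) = q + 5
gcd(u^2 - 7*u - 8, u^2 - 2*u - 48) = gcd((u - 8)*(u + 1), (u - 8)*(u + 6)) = u - 8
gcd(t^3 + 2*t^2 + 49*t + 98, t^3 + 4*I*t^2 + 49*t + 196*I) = t^2 + 49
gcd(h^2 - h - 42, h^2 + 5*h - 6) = h + 6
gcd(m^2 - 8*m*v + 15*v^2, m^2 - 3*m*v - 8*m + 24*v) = -m + 3*v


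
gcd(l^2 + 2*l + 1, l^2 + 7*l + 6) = l + 1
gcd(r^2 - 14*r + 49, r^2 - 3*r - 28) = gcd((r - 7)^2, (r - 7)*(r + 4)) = r - 7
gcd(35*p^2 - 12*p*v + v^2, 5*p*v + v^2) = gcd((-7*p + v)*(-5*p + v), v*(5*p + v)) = 1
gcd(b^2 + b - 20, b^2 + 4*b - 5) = b + 5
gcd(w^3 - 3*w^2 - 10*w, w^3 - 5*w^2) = w^2 - 5*w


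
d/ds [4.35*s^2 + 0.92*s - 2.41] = 8.7*s + 0.92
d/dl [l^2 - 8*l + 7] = 2*l - 8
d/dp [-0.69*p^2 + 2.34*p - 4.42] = 2.34 - 1.38*p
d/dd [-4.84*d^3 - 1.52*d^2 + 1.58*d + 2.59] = -14.52*d^2 - 3.04*d + 1.58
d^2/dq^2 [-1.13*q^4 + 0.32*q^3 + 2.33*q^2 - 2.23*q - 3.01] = -13.56*q^2 + 1.92*q + 4.66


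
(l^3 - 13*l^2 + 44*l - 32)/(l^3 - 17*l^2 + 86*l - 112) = (l^2 - 5*l + 4)/(l^2 - 9*l + 14)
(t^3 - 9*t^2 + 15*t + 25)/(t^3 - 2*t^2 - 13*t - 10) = (t - 5)/(t + 2)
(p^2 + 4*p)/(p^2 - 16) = p/(p - 4)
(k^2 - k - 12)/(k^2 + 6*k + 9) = (k - 4)/(k + 3)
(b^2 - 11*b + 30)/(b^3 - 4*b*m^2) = (b^2 - 11*b + 30)/(b*(b^2 - 4*m^2))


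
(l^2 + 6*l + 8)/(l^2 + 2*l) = (l + 4)/l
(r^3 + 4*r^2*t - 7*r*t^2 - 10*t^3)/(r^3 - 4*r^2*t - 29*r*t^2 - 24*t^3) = (r^2 + 3*r*t - 10*t^2)/(r^2 - 5*r*t - 24*t^2)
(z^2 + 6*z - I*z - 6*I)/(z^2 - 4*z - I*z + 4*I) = (z + 6)/(z - 4)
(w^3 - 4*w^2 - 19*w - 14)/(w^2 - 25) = (w^3 - 4*w^2 - 19*w - 14)/(w^2 - 25)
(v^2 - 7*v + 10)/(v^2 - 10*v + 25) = (v - 2)/(v - 5)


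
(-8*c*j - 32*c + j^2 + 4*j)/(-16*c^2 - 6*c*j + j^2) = (j + 4)/(2*c + j)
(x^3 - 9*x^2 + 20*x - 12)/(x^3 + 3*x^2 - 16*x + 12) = (x - 6)/(x + 6)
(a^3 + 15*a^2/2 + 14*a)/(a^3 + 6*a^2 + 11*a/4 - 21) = 2*a/(2*a - 3)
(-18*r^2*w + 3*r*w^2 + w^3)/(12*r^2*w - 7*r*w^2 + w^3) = (-6*r - w)/(4*r - w)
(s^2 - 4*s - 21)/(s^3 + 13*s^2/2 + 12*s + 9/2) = 2*(s - 7)/(2*s^2 + 7*s + 3)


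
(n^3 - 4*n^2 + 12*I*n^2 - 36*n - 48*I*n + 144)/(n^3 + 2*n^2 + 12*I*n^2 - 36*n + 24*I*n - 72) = (n - 4)/(n + 2)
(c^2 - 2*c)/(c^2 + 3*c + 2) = c*(c - 2)/(c^2 + 3*c + 2)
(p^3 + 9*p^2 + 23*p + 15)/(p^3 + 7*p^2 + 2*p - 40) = (p^2 + 4*p + 3)/(p^2 + 2*p - 8)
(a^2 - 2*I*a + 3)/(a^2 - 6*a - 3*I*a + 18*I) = (a + I)/(a - 6)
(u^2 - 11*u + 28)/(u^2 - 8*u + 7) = (u - 4)/(u - 1)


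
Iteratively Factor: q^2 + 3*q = (q)*(q + 3)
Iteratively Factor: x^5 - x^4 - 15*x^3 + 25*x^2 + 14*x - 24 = (x - 1)*(x^4 - 15*x^2 + 10*x + 24) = (x - 1)*(x + 4)*(x^3 - 4*x^2 + x + 6) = (x - 1)*(x + 1)*(x + 4)*(x^2 - 5*x + 6) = (x - 3)*(x - 1)*(x + 1)*(x + 4)*(x - 2)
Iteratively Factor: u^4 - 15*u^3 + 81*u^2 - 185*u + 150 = (u - 5)*(u^3 - 10*u^2 + 31*u - 30) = (u - 5)*(u - 3)*(u^2 - 7*u + 10) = (u - 5)^2*(u - 3)*(u - 2)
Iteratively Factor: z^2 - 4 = (z - 2)*(z + 2)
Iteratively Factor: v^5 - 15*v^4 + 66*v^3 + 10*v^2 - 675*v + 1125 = (v - 3)*(v^4 - 12*v^3 + 30*v^2 + 100*v - 375) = (v - 5)*(v - 3)*(v^3 - 7*v^2 - 5*v + 75) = (v - 5)*(v - 3)*(v + 3)*(v^2 - 10*v + 25) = (v - 5)^2*(v - 3)*(v + 3)*(v - 5)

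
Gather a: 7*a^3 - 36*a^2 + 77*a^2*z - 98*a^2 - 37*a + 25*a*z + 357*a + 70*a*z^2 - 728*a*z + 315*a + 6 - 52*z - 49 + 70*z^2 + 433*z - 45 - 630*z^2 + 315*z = 7*a^3 + a^2*(77*z - 134) + a*(70*z^2 - 703*z + 635) - 560*z^2 + 696*z - 88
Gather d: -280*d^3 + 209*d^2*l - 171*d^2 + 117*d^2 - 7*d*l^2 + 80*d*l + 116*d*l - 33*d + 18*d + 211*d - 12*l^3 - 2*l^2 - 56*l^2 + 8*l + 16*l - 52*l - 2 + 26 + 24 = -280*d^3 + d^2*(209*l - 54) + d*(-7*l^2 + 196*l + 196) - 12*l^3 - 58*l^2 - 28*l + 48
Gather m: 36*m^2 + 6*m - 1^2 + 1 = 36*m^2 + 6*m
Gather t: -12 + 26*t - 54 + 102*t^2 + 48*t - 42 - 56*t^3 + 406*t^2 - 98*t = -56*t^3 + 508*t^2 - 24*t - 108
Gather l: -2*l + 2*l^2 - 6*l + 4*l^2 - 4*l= 6*l^2 - 12*l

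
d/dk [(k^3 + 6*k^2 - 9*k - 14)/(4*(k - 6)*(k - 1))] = (k^4 - 14*k^3 - 15*k^2 + 100*k - 152)/(4*(k^4 - 14*k^3 + 61*k^2 - 84*k + 36))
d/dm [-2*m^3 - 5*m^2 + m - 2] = -6*m^2 - 10*m + 1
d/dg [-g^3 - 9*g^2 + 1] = 3*g*(-g - 6)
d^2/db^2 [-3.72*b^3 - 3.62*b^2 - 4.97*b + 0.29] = -22.32*b - 7.24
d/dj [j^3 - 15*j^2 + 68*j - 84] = 3*j^2 - 30*j + 68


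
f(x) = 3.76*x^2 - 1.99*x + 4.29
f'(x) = 7.52*x - 1.99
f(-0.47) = 6.06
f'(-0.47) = -5.52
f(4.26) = 64.05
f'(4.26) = 30.05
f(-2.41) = 30.92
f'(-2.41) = -20.11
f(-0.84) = 8.61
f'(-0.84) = -8.31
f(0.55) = 4.33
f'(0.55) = 2.15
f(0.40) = 4.10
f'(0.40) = 1.02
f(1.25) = 7.68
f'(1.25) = 7.41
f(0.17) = 4.06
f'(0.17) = -0.71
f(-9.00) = 326.76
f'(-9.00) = -69.67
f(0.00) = 4.29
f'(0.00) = -1.99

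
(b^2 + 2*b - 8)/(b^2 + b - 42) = (b^2 + 2*b - 8)/(b^2 + b - 42)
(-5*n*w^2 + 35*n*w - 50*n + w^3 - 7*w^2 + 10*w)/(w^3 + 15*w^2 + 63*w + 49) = (-5*n*w^2 + 35*n*w - 50*n + w^3 - 7*w^2 + 10*w)/(w^3 + 15*w^2 + 63*w + 49)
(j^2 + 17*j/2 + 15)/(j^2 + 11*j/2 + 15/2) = (j + 6)/(j + 3)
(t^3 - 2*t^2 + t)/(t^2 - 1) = t*(t - 1)/(t + 1)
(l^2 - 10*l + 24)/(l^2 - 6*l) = (l - 4)/l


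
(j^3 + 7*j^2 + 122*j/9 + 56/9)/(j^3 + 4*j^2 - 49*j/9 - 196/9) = (3*j + 2)/(3*j - 7)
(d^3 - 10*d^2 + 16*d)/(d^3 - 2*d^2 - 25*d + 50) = d*(d - 8)/(d^2 - 25)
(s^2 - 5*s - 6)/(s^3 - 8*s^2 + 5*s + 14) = (s - 6)/(s^2 - 9*s + 14)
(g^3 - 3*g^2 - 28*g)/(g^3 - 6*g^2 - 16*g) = (-g^2 + 3*g + 28)/(-g^2 + 6*g + 16)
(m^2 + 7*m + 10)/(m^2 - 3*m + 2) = (m^2 + 7*m + 10)/(m^2 - 3*m + 2)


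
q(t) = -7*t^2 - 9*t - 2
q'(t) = -14*t - 9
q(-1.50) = -4.25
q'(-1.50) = 12.00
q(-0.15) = -0.81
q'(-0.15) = -6.90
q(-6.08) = -206.04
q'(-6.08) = 76.12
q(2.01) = -48.37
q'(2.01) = -37.14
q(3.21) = -103.02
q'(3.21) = -53.94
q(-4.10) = -82.77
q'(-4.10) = 48.40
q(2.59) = -72.27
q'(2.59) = -45.26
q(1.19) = -22.62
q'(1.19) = -25.66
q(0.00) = -2.00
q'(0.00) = -9.00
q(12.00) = -1118.00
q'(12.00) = -177.00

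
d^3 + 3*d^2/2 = d^2*(d + 3/2)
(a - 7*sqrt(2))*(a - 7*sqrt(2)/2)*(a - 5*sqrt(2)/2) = a^3 - 13*sqrt(2)*a^2 + 203*a/2 - 245*sqrt(2)/2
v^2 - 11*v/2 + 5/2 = (v - 5)*(v - 1/2)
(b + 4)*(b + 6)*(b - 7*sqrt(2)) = b^3 - 7*sqrt(2)*b^2 + 10*b^2 - 70*sqrt(2)*b + 24*b - 168*sqrt(2)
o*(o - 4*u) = o^2 - 4*o*u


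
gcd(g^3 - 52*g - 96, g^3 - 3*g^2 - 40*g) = g - 8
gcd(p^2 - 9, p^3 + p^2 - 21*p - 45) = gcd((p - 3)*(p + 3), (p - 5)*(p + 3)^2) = p + 3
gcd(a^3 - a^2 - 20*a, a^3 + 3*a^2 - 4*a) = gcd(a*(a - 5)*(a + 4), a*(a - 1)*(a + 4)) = a^2 + 4*a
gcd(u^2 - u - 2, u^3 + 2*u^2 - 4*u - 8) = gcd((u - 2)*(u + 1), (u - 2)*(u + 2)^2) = u - 2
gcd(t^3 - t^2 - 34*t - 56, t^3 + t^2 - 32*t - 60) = t + 2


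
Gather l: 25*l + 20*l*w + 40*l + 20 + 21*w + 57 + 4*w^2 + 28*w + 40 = l*(20*w + 65) + 4*w^2 + 49*w + 117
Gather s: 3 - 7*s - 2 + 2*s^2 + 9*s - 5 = 2*s^2 + 2*s - 4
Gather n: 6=6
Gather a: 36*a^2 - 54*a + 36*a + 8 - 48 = 36*a^2 - 18*a - 40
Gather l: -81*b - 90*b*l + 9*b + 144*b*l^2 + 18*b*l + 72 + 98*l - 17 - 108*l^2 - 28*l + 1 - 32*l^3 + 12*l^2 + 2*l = -72*b - 32*l^3 + l^2*(144*b - 96) + l*(72 - 72*b) + 56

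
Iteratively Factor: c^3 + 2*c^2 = (c + 2)*(c^2) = c*(c + 2)*(c)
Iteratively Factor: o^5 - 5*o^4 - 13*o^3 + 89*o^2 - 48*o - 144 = (o + 1)*(o^4 - 6*o^3 - 7*o^2 + 96*o - 144) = (o - 3)*(o + 1)*(o^3 - 3*o^2 - 16*o + 48) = (o - 3)*(o + 1)*(o + 4)*(o^2 - 7*o + 12) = (o - 4)*(o - 3)*(o + 1)*(o + 4)*(o - 3)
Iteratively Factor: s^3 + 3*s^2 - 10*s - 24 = (s + 2)*(s^2 + s - 12) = (s - 3)*(s + 2)*(s + 4)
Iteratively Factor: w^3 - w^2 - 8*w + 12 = (w - 2)*(w^2 + w - 6) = (w - 2)^2*(w + 3)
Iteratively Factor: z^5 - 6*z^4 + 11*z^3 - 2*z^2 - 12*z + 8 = (z - 2)*(z^4 - 4*z^3 + 3*z^2 + 4*z - 4) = (z - 2)^2*(z^3 - 2*z^2 - z + 2) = (z - 2)^3*(z^2 - 1) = (z - 2)^3*(z - 1)*(z + 1)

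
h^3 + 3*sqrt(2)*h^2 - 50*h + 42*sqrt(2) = (h - 3*sqrt(2))*(h - sqrt(2))*(h + 7*sqrt(2))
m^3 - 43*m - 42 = (m - 7)*(m + 1)*(m + 6)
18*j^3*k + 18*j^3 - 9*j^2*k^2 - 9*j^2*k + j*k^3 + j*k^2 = (-6*j + k)*(-3*j + k)*(j*k + j)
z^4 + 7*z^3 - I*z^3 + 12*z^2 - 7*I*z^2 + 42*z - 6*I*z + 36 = (z + 1)*(z + 6)*(z - 3*I)*(z + 2*I)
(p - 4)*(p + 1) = p^2 - 3*p - 4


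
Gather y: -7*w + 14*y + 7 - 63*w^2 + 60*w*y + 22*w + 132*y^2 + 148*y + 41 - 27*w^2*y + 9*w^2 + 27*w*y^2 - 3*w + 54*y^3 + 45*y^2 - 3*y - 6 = -54*w^2 + 12*w + 54*y^3 + y^2*(27*w + 177) + y*(-27*w^2 + 60*w + 159) + 42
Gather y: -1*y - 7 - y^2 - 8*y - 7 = -y^2 - 9*y - 14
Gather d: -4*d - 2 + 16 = 14 - 4*d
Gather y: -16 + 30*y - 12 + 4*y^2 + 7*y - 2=4*y^2 + 37*y - 30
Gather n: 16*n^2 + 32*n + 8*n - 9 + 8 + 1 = 16*n^2 + 40*n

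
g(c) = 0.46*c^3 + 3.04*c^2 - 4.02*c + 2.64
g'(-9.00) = 53.04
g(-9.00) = -50.28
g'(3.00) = 26.64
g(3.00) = 30.36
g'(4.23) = 46.39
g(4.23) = 74.85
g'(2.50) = 19.80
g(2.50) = 18.78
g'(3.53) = 34.64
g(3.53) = 46.56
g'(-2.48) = -10.61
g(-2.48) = 24.29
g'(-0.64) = -7.35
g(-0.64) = 6.34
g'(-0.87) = -8.27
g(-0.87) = 8.14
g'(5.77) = 77.01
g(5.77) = 169.02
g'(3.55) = 34.96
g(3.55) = 47.26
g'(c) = 1.38*c^2 + 6.08*c - 4.02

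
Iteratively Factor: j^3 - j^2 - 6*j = (j - 3)*(j^2 + 2*j) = j*(j - 3)*(j + 2)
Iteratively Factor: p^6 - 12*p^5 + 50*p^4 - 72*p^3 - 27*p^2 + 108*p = (p - 3)*(p^5 - 9*p^4 + 23*p^3 - 3*p^2 - 36*p) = (p - 4)*(p - 3)*(p^4 - 5*p^3 + 3*p^2 + 9*p) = (p - 4)*(p - 3)^2*(p^3 - 2*p^2 - 3*p) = (p - 4)*(p - 3)^3*(p^2 + p) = p*(p - 4)*(p - 3)^3*(p + 1)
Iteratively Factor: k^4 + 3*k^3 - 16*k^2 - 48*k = (k - 4)*(k^3 + 7*k^2 + 12*k) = (k - 4)*(k + 4)*(k^2 + 3*k) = (k - 4)*(k + 3)*(k + 4)*(k)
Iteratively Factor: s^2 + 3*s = (s + 3)*(s)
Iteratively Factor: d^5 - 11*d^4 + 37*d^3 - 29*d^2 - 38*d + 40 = (d + 1)*(d^4 - 12*d^3 + 49*d^2 - 78*d + 40) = (d - 1)*(d + 1)*(d^3 - 11*d^2 + 38*d - 40) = (d - 4)*(d - 1)*(d + 1)*(d^2 - 7*d + 10) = (d - 5)*(d - 4)*(d - 1)*(d + 1)*(d - 2)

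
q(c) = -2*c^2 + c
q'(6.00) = -23.00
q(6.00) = -66.00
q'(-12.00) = 49.00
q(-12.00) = -300.00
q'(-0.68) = 3.72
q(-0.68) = -1.60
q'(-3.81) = 16.24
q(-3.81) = -32.84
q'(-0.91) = 4.64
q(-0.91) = -2.57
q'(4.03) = -15.12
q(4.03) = -28.45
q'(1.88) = -6.52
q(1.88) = -5.19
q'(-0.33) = 2.32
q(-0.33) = -0.55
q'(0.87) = -2.48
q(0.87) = -0.64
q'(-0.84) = 4.36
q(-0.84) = -2.25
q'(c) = 1 - 4*c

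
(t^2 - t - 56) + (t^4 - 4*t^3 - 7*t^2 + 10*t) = t^4 - 4*t^3 - 6*t^2 + 9*t - 56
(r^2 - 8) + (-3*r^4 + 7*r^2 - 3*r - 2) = -3*r^4 + 8*r^2 - 3*r - 10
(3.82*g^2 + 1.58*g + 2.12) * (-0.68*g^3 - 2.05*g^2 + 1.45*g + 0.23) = -2.5976*g^5 - 8.9054*g^4 + 0.8584*g^3 - 1.1764*g^2 + 3.4374*g + 0.4876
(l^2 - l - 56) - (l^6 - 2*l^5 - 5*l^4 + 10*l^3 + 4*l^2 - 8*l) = -l^6 + 2*l^5 + 5*l^4 - 10*l^3 - 3*l^2 + 7*l - 56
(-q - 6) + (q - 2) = -8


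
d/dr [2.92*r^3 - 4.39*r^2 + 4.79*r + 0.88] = 8.76*r^2 - 8.78*r + 4.79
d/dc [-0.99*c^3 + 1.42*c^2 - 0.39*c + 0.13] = -2.97*c^2 + 2.84*c - 0.39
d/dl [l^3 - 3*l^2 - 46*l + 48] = 3*l^2 - 6*l - 46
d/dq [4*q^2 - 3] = 8*q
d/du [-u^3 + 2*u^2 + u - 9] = -3*u^2 + 4*u + 1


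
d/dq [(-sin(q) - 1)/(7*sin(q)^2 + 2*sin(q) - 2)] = (7*sin(q)^2 + 14*sin(q) + 4)*cos(q)/(7*sin(q)^2 + 2*sin(q) - 2)^2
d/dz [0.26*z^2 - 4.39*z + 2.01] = 0.52*z - 4.39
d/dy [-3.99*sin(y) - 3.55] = -3.99*cos(y)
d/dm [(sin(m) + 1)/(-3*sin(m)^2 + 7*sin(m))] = (3*cos(m) + 6/tan(m) - 7*cos(m)/sin(m)^2)/(3*sin(m) - 7)^2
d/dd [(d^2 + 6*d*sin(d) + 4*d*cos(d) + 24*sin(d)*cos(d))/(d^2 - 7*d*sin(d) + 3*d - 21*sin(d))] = (2*(d^2 - 7*d*sin(d) + 3*d - 21*sin(d))*(-2*d*sin(d) + 3*d*cos(d) + d + 3*sin(d) + 2*cos(d) + 12*cos(2*d)) + (d^2 + 6*d*sin(d) + 4*d*cos(d) + 12*sin(2*d))*(7*d*cos(d) - 2*d + 7*sin(d) + 21*cos(d) - 3))/((d + 3)^2*(d - 7*sin(d))^2)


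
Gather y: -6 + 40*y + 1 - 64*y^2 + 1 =-64*y^2 + 40*y - 4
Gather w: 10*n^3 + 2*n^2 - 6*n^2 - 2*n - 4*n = 10*n^3 - 4*n^2 - 6*n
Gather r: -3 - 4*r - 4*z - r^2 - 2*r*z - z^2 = -r^2 + r*(-2*z - 4) - z^2 - 4*z - 3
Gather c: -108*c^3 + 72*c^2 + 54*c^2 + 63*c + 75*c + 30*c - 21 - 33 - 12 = -108*c^3 + 126*c^2 + 168*c - 66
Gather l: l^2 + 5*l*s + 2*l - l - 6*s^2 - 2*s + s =l^2 + l*(5*s + 1) - 6*s^2 - s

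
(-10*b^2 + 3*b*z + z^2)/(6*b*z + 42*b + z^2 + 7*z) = (-10*b^2 + 3*b*z + z^2)/(6*b*z + 42*b + z^2 + 7*z)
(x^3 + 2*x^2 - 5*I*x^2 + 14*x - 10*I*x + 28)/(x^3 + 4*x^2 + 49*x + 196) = (x^2 + 2*x*(1 + I) + 4*I)/(x^2 + x*(4 + 7*I) + 28*I)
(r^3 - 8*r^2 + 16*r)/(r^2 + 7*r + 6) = r*(r^2 - 8*r + 16)/(r^2 + 7*r + 6)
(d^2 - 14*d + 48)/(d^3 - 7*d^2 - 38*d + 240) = (d - 6)/(d^2 + d - 30)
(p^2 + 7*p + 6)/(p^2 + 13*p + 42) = (p + 1)/(p + 7)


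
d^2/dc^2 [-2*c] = 0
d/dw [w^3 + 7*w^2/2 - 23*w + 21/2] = 3*w^2 + 7*w - 23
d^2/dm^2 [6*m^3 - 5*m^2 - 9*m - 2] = 36*m - 10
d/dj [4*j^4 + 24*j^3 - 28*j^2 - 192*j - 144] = 16*j^3 + 72*j^2 - 56*j - 192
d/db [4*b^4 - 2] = 16*b^3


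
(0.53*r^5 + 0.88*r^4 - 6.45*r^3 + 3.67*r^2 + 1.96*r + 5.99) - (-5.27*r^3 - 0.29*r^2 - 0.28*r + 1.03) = 0.53*r^5 + 0.88*r^4 - 1.18*r^3 + 3.96*r^2 + 2.24*r + 4.96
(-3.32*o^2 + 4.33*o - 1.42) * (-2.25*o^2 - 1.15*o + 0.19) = 7.47*o^4 - 5.9245*o^3 - 2.4153*o^2 + 2.4557*o - 0.2698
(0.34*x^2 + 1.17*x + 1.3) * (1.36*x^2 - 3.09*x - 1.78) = 0.4624*x^4 + 0.5406*x^3 - 2.4525*x^2 - 6.0996*x - 2.314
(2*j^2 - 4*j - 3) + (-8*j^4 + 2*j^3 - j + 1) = -8*j^4 + 2*j^3 + 2*j^2 - 5*j - 2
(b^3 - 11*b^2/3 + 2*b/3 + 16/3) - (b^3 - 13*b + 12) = -11*b^2/3 + 41*b/3 - 20/3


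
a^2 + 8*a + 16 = (a + 4)^2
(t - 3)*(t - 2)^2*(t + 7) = t^4 - 33*t^2 + 100*t - 84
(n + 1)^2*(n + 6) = n^3 + 8*n^2 + 13*n + 6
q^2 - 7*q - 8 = (q - 8)*(q + 1)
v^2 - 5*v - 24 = (v - 8)*(v + 3)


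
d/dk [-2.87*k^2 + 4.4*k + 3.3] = 4.4 - 5.74*k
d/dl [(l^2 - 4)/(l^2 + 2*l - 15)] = 2*(l^2 - 11*l + 4)/(l^4 + 4*l^3 - 26*l^2 - 60*l + 225)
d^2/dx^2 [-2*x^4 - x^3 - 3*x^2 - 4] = -24*x^2 - 6*x - 6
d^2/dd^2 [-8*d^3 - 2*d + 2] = -48*d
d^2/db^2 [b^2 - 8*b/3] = 2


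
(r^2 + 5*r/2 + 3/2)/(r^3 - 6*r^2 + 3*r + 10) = (r + 3/2)/(r^2 - 7*r + 10)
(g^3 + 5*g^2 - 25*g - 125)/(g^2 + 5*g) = g - 25/g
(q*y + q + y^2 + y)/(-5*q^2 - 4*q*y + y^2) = (y + 1)/(-5*q + y)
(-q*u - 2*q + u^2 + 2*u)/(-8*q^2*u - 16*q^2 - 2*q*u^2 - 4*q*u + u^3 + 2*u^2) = (q - u)/(8*q^2 + 2*q*u - u^2)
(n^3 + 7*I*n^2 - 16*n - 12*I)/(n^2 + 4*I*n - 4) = n + 3*I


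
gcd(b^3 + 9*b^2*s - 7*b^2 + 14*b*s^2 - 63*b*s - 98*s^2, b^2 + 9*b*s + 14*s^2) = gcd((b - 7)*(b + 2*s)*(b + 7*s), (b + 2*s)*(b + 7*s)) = b^2 + 9*b*s + 14*s^2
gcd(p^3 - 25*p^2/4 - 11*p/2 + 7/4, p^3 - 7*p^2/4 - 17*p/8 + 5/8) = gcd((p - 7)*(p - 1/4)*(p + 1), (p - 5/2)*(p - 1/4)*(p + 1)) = p^2 + 3*p/4 - 1/4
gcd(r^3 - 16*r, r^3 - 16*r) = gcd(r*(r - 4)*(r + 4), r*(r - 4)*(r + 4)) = r^3 - 16*r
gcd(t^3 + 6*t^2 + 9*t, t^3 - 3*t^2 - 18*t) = t^2 + 3*t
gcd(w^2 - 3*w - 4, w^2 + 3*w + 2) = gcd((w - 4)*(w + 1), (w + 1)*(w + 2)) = w + 1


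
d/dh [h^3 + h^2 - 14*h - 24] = 3*h^2 + 2*h - 14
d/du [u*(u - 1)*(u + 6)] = 3*u^2 + 10*u - 6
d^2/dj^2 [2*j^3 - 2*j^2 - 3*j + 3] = 12*j - 4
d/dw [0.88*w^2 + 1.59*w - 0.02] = 1.76*w + 1.59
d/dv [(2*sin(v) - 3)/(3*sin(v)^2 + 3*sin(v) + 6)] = (6*sin(v) + cos(2*v) + 6)*cos(v)/(3*(sin(v)^2 + sin(v) + 2)^2)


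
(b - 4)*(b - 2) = b^2 - 6*b + 8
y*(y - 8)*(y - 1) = y^3 - 9*y^2 + 8*y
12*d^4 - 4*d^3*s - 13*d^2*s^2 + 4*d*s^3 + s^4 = (-2*d + s)*(-d + s)*(d + s)*(6*d + s)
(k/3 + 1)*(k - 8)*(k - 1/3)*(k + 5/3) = k^4/3 - 11*k^3/9 - 281*k^2/27 - 263*k/27 + 40/9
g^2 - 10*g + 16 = (g - 8)*(g - 2)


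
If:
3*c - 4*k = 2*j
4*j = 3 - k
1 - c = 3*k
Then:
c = 16/25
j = 18/25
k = 3/25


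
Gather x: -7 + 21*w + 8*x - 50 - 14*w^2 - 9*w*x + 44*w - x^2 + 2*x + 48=-14*w^2 + 65*w - x^2 + x*(10 - 9*w) - 9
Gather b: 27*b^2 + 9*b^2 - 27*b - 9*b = 36*b^2 - 36*b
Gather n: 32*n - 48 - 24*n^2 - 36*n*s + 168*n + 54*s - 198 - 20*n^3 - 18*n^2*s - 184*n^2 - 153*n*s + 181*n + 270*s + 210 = -20*n^3 + n^2*(-18*s - 208) + n*(381 - 189*s) + 324*s - 36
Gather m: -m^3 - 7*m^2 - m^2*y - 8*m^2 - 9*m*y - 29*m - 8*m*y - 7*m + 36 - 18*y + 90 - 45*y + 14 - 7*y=-m^3 + m^2*(-y - 15) + m*(-17*y - 36) - 70*y + 140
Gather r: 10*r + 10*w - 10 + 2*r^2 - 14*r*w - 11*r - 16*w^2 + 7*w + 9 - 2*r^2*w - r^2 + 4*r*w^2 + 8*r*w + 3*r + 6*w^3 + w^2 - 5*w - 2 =r^2*(1 - 2*w) + r*(4*w^2 - 6*w + 2) + 6*w^3 - 15*w^2 + 12*w - 3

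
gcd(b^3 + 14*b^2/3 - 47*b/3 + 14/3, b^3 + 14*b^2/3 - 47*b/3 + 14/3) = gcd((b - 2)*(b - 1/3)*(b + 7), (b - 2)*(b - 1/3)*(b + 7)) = b^3 + 14*b^2/3 - 47*b/3 + 14/3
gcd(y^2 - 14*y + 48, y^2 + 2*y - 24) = 1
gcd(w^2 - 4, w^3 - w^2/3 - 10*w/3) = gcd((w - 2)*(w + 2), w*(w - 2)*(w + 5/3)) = w - 2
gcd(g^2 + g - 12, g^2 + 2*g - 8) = g + 4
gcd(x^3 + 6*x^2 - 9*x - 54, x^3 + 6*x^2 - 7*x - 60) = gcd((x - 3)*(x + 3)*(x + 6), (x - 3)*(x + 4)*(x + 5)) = x - 3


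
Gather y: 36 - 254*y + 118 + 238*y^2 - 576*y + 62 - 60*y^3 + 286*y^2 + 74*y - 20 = -60*y^3 + 524*y^2 - 756*y + 196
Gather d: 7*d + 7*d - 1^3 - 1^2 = 14*d - 2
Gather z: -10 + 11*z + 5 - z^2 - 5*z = -z^2 + 6*z - 5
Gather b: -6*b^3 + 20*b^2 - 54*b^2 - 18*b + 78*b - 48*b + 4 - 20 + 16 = -6*b^3 - 34*b^2 + 12*b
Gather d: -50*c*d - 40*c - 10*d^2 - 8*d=-40*c - 10*d^2 + d*(-50*c - 8)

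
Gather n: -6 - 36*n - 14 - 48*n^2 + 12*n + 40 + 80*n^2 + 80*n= 32*n^2 + 56*n + 20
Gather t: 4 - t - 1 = 3 - t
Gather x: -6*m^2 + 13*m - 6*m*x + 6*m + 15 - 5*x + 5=-6*m^2 + 19*m + x*(-6*m - 5) + 20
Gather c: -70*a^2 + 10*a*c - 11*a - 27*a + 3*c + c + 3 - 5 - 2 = -70*a^2 - 38*a + c*(10*a + 4) - 4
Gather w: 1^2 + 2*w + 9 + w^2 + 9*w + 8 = w^2 + 11*w + 18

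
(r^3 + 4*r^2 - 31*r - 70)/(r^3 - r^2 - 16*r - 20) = (r + 7)/(r + 2)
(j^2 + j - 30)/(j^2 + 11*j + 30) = (j - 5)/(j + 5)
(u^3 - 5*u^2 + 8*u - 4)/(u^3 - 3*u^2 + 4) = (u - 1)/(u + 1)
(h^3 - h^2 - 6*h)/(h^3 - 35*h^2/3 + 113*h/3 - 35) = 3*h*(h + 2)/(3*h^2 - 26*h + 35)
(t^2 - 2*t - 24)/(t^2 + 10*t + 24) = (t - 6)/(t + 6)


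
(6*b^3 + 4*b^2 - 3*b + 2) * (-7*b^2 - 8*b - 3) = -42*b^5 - 76*b^4 - 29*b^3 - 2*b^2 - 7*b - 6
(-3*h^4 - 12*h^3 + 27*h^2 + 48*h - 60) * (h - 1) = -3*h^5 - 9*h^4 + 39*h^3 + 21*h^2 - 108*h + 60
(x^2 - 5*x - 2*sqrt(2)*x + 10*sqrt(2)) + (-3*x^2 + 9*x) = -2*x^2 - 2*sqrt(2)*x + 4*x + 10*sqrt(2)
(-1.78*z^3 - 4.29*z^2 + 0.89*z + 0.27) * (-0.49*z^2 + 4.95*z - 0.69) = 0.8722*z^5 - 6.7089*z^4 - 20.4434*z^3 + 7.2333*z^2 + 0.7224*z - 0.1863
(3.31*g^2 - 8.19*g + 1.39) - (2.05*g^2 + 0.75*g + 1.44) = 1.26*g^2 - 8.94*g - 0.05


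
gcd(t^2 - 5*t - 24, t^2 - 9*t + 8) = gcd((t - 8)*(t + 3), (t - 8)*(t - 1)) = t - 8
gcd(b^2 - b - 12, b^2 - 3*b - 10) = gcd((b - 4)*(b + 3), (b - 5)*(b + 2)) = 1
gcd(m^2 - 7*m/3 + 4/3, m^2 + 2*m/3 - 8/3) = m - 4/3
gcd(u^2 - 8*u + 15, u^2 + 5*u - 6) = 1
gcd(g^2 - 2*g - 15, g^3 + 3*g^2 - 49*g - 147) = g + 3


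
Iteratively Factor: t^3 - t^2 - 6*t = (t)*(t^2 - t - 6) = t*(t + 2)*(t - 3)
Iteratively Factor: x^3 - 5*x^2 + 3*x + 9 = (x + 1)*(x^2 - 6*x + 9) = (x - 3)*(x + 1)*(x - 3)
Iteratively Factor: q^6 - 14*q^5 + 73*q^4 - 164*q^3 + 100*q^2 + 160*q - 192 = (q - 2)*(q^5 - 12*q^4 + 49*q^3 - 66*q^2 - 32*q + 96) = (q - 2)^2*(q^4 - 10*q^3 + 29*q^2 - 8*q - 48) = (q - 2)^2*(q + 1)*(q^3 - 11*q^2 + 40*q - 48) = (q - 3)*(q - 2)^2*(q + 1)*(q^2 - 8*q + 16) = (q - 4)*(q - 3)*(q - 2)^2*(q + 1)*(q - 4)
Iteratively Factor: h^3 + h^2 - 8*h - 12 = (h + 2)*(h^2 - h - 6) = (h - 3)*(h + 2)*(h + 2)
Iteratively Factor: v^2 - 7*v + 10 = (v - 5)*(v - 2)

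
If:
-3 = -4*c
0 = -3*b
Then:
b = 0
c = 3/4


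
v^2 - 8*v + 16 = (v - 4)^2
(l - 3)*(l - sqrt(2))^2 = l^3 - 3*l^2 - 2*sqrt(2)*l^2 + 2*l + 6*sqrt(2)*l - 6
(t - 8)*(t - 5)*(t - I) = t^3 - 13*t^2 - I*t^2 + 40*t + 13*I*t - 40*I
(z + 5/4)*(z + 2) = z^2 + 13*z/4 + 5/2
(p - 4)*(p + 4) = p^2 - 16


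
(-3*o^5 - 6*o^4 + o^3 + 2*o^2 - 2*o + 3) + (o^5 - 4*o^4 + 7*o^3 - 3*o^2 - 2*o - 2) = -2*o^5 - 10*o^4 + 8*o^3 - o^2 - 4*o + 1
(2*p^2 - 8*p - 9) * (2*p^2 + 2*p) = 4*p^4 - 12*p^3 - 34*p^2 - 18*p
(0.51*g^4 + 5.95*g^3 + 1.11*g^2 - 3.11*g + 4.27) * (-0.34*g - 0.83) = -0.1734*g^5 - 2.4463*g^4 - 5.3159*g^3 + 0.1361*g^2 + 1.1295*g - 3.5441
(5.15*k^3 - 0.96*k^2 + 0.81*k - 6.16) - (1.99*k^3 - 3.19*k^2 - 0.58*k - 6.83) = 3.16*k^3 + 2.23*k^2 + 1.39*k + 0.67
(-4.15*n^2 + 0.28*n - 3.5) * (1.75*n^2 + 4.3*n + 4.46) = -7.2625*n^4 - 17.355*n^3 - 23.43*n^2 - 13.8012*n - 15.61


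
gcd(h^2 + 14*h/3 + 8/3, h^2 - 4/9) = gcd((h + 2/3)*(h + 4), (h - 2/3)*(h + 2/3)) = h + 2/3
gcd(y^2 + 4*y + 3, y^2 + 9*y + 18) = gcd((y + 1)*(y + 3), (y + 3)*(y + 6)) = y + 3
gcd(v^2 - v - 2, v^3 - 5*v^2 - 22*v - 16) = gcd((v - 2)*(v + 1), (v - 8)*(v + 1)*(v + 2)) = v + 1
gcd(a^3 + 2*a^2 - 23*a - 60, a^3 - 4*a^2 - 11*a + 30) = a^2 - 2*a - 15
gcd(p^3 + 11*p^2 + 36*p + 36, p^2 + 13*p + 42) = p + 6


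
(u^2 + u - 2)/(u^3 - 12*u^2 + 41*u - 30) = (u + 2)/(u^2 - 11*u + 30)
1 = 1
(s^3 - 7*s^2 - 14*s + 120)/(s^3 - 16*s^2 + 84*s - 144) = (s^2 - s - 20)/(s^2 - 10*s + 24)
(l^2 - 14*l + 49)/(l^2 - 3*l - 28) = (l - 7)/(l + 4)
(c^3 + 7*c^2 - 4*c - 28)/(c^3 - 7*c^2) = (c^3 + 7*c^2 - 4*c - 28)/(c^2*(c - 7))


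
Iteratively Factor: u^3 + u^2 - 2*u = (u)*(u^2 + u - 2) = u*(u + 2)*(u - 1)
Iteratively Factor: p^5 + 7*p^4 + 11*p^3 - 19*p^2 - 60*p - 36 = (p + 1)*(p^4 + 6*p^3 + 5*p^2 - 24*p - 36) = (p + 1)*(p + 2)*(p^3 + 4*p^2 - 3*p - 18) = (p + 1)*(p + 2)*(p + 3)*(p^2 + p - 6) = (p + 1)*(p + 2)*(p + 3)^2*(p - 2)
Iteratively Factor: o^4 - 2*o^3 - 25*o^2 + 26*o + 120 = (o + 2)*(o^3 - 4*o^2 - 17*o + 60) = (o - 3)*(o + 2)*(o^2 - o - 20) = (o - 3)*(o + 2)*(o + 4)*(o - 5)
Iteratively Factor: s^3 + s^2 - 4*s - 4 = (s - 2)*(s^2 + 3*s + 2) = (s - 2)*(s + 1)*(s + 2)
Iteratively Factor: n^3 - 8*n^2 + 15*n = (n - 3)*(n^2 - 5*n) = (n - 5)*(n - 3)*(n)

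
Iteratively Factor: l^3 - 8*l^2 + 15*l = (l - 5)*(l^2 - 3*l) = (l - 5)*(l - 3)*(l)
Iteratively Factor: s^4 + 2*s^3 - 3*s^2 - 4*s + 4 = (s + 2)*(s^3 - 3*s + 2) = (s - 1)*(s + 2)*(s^2 + s - 2) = (s - 1)^2*(s + 2)*(s + 2)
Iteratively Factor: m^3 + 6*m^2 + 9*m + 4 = (m + 1)*(m^2 + 5*m + 4) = (m + 1)^2*(m + 4)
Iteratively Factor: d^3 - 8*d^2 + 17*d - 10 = (d - 1)*(d^2 - 7*d + 10) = (d - 5)*(d - 1)*(d - 2)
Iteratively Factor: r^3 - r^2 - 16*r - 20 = (r + 2)*(r^2 - 3*r - 10) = (r + 2)^2*(r - 5)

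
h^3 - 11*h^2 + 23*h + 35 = (h - 7)*(h - 5)*(h + 1)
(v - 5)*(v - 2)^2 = v^3 - 9*v^2 + 24*v - 20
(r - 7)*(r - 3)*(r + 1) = r^3 - 9*r^2 + 11*r + 21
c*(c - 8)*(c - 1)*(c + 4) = c^4 - 5*c^3 - 28*c^2 + 32*c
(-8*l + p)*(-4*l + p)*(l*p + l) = 32*l^3*p + 32*l^3 - 12*l^2*p^2 - 12*l^2*p + l*p^3 + l*p^2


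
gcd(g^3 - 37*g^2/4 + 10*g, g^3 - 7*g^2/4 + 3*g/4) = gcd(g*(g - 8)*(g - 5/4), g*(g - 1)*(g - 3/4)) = g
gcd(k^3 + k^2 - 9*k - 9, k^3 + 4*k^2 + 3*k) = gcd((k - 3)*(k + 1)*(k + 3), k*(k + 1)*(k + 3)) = k^2 + 4*k + 3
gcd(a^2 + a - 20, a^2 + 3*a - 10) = a + 5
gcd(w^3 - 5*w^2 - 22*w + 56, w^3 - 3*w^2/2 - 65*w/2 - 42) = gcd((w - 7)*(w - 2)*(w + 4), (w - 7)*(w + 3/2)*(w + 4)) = w^2 - 3*w - 28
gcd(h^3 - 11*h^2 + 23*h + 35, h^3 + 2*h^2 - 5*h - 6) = h + 1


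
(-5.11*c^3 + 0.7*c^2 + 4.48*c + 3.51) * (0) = 0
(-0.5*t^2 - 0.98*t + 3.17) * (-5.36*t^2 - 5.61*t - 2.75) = 2.68*t^4 + 8.0578*t^3 - 10.1184*t^2 - 15.0887*t - 8.7175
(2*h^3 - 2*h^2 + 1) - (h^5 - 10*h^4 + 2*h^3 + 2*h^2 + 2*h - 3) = -h^5 + 10*h^4 - 4*h^2 - 2*h + 4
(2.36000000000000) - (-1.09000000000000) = 3.45000000000000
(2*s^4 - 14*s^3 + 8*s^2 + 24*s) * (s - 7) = 2*s^5 - 28*s^4 + 106*s^3 - 32*s^2 - 168*s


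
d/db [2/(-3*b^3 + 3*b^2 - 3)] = 2*b*(3*b - 2)/(3*(b^3 - b^2 + 1)^2)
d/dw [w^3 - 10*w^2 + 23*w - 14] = 3*w^2 - 20*w + 23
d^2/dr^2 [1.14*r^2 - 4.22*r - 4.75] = 2.28000000000000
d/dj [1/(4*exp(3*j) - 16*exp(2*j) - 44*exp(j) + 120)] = (-3*exp(2*j) + 8*exp(j) + 11)*exp(j)/(4*(exp(3*j) - 4*exp(2*j) - 11*exp(j) + 30)^2)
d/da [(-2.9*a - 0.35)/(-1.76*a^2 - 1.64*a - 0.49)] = (-5.104*a^2 - 1.232*a + 0.847)/(3.0976*a^4 + 5.7728*a^3 + 4.4144*a^2 + 1.6072*a + 0.2401)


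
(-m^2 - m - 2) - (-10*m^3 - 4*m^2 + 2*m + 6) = 10*m^3 + 3*m^2 - 3*m - 8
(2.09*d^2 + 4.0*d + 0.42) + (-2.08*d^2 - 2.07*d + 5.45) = 0.00999999999999979*d^2 + 1.93*d + 5.87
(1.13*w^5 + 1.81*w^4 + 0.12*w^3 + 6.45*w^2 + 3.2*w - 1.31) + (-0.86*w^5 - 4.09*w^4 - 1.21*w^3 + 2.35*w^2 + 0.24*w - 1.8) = 0.27*w^5 - 2.28*w^4 - 1.09*w^3 + 8.8*w^2 + 3.44*w - 3.11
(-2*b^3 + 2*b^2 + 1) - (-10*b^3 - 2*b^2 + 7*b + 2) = 8*b^3 + 4*b^2 - 7*b - 1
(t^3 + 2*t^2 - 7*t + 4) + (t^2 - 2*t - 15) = t^3 + 3*t^2 - 9*t - 11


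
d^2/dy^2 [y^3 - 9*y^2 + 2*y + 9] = 6*y - 18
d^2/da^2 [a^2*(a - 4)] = 6*a - 8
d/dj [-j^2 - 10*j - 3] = -2*j - 10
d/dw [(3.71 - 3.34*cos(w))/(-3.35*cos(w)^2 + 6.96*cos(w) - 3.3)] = (11.189*cos(w)^2 - 24.857*cos(w) + 14.7996)*sin(w)/(11.2225*cos(w)^4 - 46.632*cos(w)^3 + 70.5516*cos(w)^2 - 45.936*cos(w) + 10.89)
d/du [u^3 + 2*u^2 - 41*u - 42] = 3*u^2 + 4*u - 41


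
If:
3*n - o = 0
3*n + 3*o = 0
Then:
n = 0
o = 0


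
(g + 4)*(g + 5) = g^2 + 9*g + 20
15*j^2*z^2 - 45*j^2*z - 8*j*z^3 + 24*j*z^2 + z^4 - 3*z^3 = z*(-5*j + z)*(-3*j + z)*(z - 3)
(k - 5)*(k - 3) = k^2 - 8*k + 15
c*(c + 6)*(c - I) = c^3 + 6*c^2 - I*c^2 - 6*I*c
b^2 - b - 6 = (b - 3)*(b + 2)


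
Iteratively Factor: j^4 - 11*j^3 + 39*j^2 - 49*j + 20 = (j - 5)*(j^3 - 6*j^2 + 9*j - 4) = (j - 5)*(j - 1)*(j^2 - 5*j + 4) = (j - 5)*(j - 1)^2*(j - 4)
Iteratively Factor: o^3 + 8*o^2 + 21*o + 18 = (o + 3)*(o^2 + 5*o + 6) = (o + 2)*(o + 3)*(o + 3)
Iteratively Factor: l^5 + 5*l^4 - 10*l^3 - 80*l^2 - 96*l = (l)*(l^4 + 5*l^3 - 10*l^2 - 80*l - 96) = l*(l + 4)*(l^3 + l^2 - 14*l - 24) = l*(l + 2)*(l + 4)*(l^2 - l - 12) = l*(l - 4)*(l + 2)*(l + 4)*(l + 3)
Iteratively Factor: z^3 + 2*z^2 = (z)*(z^2 + 2*z) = z^2*(z + 2)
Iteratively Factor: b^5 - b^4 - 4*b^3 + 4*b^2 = (b - 1)*(b^4 - 4*b^2) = (b - 1)*(b + 2)*(b^3 - 2*b^2) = b*(b - 1)*(b + 2)*(b^2 - 2*b) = b*(b - 2)*(b - 1)*(b + 2)*(b)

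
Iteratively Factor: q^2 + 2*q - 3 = (q - 1)*(q + 3)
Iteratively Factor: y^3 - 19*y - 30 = (y - 5)*(y^2 + 5*y + 6) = (y - 5)*(y + 3)*(y + 2)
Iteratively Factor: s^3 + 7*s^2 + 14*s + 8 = (s + 1)*(s^2 + 6*s + 8) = (s + 1)*(s + 2)*(s + 4)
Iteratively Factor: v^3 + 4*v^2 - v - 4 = (v - 1)*(v^2 + 5*v + 4) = (v - 1)*(v + 4)*(v + 1)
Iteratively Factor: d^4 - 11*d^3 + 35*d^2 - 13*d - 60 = (d + 1)*(d^3 - 12*d^2 + 47*d - 60) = (d - 4)*(d + 1)*(d^2 - 8*d + 15) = (d - 5)*(d - 4)*(d + 1)*(d - 3)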